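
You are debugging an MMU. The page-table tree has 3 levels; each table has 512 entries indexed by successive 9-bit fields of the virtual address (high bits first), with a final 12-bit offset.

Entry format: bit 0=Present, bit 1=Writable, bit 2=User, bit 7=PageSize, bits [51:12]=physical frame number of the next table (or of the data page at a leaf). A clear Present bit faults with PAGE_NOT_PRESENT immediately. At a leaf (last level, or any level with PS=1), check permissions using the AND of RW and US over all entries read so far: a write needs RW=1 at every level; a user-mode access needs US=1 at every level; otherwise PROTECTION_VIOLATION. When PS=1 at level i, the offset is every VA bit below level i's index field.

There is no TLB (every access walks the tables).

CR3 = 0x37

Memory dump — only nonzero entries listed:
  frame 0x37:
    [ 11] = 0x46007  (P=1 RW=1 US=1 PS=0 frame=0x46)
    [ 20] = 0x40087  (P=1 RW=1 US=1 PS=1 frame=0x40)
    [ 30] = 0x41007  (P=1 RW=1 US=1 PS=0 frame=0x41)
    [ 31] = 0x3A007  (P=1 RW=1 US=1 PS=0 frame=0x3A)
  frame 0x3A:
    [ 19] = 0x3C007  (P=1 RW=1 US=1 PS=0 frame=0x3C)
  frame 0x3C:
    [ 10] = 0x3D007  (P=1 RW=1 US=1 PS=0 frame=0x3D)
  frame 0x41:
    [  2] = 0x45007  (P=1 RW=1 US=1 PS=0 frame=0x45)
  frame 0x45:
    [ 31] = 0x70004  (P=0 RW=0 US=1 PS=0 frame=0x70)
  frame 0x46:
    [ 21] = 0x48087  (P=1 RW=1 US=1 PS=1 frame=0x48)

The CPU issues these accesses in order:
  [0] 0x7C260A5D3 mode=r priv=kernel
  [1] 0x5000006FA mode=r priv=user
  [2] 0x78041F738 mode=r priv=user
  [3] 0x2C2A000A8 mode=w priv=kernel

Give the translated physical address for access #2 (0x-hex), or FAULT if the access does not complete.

Per-access translation:
#0 VA=0x7C260A5D3 (r,kernel):
  [0] read 0x37 idx=31: raw=0x3A007 flags P=1 W=1 U=1 S=0
  [1] read 0x3A idx=19: raw=0x3C007 flags P=1 W=1 U=1 S=0
  [2] read 0x3C idx=10: raw=0x3D007 flags P=1 W=1 U=1 S=0
  ✓ 0x3D5D3  — 3 lookups
#1 VA=0x5000006FA (r,user):
  [0] read 0x37 idx=20: raw=0x40087 flags P=1 W=1 U=1 S=1
  ✓ 0x406FA (huge @L0)  — 1 lookups
#2 VA=0x78041F738 (r,user):
  [0] read 0x37 idx=30: raw=0x41007 flags P=1 W=1 U=1 S=0
  [1] read 0x41 idx=2: raw=0x45007 flags P=1 W=1 U=1 S=0
  [2] read 0x45 idx=31: raw=0x70004 flags P=0 W=0 U=1 S=0
  → PAGE_NOT_PRESENT  (3 entries read)
#3 VA=0x2C2A000A8 (w,kernel):
  [0] read 0x37 idx=11: raw=0x46007 flags P=1 W=1 U=1 S=0
  [1] read 0x46 idx=21: raw=0x48087 flags P=1 W=1 U=1 S=1
  ✓ 0x480A8 (huge @L1)  — 2 lookups

Access #2 PA: FAULT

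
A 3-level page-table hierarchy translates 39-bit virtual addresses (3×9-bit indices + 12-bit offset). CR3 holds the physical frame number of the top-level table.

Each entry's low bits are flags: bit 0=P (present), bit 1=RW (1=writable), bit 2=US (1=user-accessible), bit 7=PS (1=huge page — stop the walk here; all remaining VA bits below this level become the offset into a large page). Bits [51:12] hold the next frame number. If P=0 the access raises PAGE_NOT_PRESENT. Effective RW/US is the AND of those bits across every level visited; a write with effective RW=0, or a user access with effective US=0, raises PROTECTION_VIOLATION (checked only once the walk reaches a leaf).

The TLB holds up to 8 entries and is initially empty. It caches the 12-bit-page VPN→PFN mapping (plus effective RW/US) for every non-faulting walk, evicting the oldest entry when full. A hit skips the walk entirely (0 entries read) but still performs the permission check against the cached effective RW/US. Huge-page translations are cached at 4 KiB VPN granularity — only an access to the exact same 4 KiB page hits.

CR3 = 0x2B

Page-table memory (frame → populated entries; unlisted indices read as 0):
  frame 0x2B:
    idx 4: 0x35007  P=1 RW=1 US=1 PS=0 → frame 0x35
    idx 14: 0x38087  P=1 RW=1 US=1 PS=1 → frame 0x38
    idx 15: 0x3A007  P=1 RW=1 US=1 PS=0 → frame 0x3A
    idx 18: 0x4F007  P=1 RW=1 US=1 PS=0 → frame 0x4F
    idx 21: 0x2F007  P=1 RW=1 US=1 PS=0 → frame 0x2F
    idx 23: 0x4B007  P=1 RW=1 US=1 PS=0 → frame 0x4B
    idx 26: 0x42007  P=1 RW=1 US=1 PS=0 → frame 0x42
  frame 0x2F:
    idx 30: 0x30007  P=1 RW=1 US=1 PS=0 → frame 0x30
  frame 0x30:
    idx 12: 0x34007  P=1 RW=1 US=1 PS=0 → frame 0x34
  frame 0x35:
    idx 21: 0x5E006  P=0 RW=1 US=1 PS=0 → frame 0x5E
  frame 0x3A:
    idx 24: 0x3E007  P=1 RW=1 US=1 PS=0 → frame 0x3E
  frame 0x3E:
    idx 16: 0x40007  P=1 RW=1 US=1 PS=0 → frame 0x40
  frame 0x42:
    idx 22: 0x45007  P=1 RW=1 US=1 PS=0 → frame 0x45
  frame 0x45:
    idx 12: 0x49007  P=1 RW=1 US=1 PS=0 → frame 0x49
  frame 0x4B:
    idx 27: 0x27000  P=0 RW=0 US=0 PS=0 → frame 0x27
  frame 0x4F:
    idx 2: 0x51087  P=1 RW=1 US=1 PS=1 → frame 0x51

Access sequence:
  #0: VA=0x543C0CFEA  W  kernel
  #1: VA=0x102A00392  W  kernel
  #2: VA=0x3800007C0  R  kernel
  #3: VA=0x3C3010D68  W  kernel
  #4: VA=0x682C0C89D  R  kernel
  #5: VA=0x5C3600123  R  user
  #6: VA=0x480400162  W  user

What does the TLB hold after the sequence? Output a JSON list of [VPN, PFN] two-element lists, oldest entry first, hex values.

Per-access translation:
#0 VA=0x543C0CFEA (w,kernel):
  lvl0: tbl 0x2B, slot 21 ⇒ 0x2F007 (P1/RW1/US1/PS0)
  lvl1: tbl 0x2F, slot 30 ⇒ 0x30007 (P1/RW1/US1/PS0)
  lvl2: tbl 0x30, slot 12 ⇒ 0x34007 (P1/RW1/US1/PS0)
  → PA=0x34FEA  (3 entries read)
#1 VA=0x102A00392 (w,kernel):
  lvl0: tbl 0x2B, slot 4 ⇒ 0x35007 (P1/RW1/US1/PS0)
  lvl1: tbl 0x35, slot 21 ⇒ 0x5E006 (P0/RW1/US1/PS0)
  ✗ PAGE_NOT_PRESENT  [2 reads]
#2 VA=0x3800007C0 (r,kernel):
  lvl0: tbl 0x2B, slot 14 ⇒ 0x38087 (P1/RW1/US1/PS1)
  → PA=0x387C0 (huge @L0)  (1 entries read)
#3 VA=0x3C3010D68 (w,kernel):
  lvl0: tbl 0x2B, slot 15 ⇒ 0x3A007 (P1/RW1/US1/PS0)
  lvl1: tbl 0x3A, slot 24 ⇒ 0x3E007 (P1/RW1/US1/PS0)
  lvl2: tbl 0x3E, slot 16 ⇒ 0x40007 (P1/RW1/US1/PS0)
  → PA=0x40D68  (3 entries read)
#4 VA=0x682C0C89D (r,kernel):
  lvl0: tbl 0x2B, slot 26 ⇒ 0x42007 (P1/RW1/US1/PS0)
  lvl1: tbl 0x42, slot 22 ⇒ 0x45007 (P1/RW1/US1/PS0)
  lvl2: tbl 0x45, slot 12 ⇒ 0x49007 (P1/RW1/US1/PS0)
  → PA=0x4989D  (3 entries read)
#5 VA=0x5C3600123 (r,user):
  lvl0: tbl 0x2B, slot 23 ⇒ 0x4B007 (P1/RW1/US1/PS0)
  lvl1: tbl 0x4B, slot 27 ⇒ 0x27000 (P0/RW0/US0/PS0)
  ✗ PAGE_NOT_PRESENT  [2 reads]
#6 VA=0x480400162 (w,user):
  lvl0: tbl 0x2B, slot 18 ⇒ 0x4F007 (P1/RW1/US1/PS0)
  lvl1: tbl 0x4F, slot 2 ⇒ 0x51087 (P1/RW1/US1/PS1)
  → PA=0x51162 (huge @L1)  (2 entries read)

TLB: [["0x543C0C", "0x34"], ["0x380000", "0x38"], ["0x3C3010", "0x40"], ["0x682C0C", "0x49"], ["0x480400", "0x51"]]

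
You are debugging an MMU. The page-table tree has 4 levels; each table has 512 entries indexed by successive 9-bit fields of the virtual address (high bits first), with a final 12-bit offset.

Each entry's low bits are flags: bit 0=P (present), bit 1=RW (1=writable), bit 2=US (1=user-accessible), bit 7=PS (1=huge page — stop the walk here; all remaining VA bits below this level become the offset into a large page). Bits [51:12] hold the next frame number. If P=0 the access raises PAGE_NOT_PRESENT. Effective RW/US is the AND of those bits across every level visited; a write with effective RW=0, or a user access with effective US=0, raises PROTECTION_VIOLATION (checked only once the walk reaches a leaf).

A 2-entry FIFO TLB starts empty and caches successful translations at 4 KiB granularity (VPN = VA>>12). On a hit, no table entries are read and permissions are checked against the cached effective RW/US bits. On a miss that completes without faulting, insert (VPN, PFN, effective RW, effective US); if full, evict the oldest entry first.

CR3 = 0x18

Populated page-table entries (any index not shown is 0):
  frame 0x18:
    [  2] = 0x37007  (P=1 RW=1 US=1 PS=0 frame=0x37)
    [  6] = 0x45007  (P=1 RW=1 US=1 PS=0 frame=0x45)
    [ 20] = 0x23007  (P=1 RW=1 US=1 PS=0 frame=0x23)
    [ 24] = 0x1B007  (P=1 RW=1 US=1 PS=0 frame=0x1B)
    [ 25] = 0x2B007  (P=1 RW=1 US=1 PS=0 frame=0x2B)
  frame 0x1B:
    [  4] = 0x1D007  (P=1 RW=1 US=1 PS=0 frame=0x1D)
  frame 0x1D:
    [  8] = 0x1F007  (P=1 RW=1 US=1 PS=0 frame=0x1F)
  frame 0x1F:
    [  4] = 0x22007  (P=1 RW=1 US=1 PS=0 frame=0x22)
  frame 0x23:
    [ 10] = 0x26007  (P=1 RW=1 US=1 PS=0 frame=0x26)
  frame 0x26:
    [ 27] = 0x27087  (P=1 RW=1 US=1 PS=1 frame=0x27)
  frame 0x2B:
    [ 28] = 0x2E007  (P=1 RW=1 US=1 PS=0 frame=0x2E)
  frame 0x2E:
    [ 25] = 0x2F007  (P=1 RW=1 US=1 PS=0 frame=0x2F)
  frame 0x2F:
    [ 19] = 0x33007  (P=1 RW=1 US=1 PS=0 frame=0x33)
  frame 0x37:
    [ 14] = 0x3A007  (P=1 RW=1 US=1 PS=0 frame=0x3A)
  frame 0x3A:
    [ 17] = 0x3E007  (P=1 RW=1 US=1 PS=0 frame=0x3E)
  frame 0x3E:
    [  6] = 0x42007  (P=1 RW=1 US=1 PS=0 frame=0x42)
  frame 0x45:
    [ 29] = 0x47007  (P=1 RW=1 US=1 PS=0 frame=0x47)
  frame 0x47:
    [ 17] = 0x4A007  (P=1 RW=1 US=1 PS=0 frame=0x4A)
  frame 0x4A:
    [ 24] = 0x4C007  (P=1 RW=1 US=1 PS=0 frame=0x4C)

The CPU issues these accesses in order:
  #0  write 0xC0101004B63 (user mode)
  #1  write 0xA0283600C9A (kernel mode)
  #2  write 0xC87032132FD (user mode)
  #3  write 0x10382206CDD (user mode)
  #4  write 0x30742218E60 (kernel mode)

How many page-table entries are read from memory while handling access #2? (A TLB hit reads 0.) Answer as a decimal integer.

Walk each access:
#0 VA=0xC0101004B63 (w,user):
  L0 @0x18[24] → 0x1B007  P=1,RW=1,US=1,PS=0
  L1 @0x1B[4] → 0x1D007  P=1,RW=1,US=1,PS=0
  L2 @0x1D[8] → 0x1F007  P=1,RW=1,US=1,PS=0
  L3 @0x1F[4] → 0x22007  P=1,RW=1,US=1,PS=0
  ✓ 0x22B63  — 4 lookups
#1 VA=0xA0283600C9A (w,kernel):
  L0 @0x18[20] → 0x23007  P=1,RW=1,US=1,PS=0
  L1 @0x23[10] → 0x26007  P=1,RW=1,US=1,PS=0
  L2 @0x26[27] → 0x27087  P=1,RW=1,US=1,PS=1
  ✓ 0x27C9A (huge @L2)  — 3 lookups
#2 VA=0xC87032132FD (w,user):
  L0 @0x18[25] → 0x2B007  P=1,RW=1,US=1,PS=0
  L1 @0x2B[28] → 0x2E007  P=1,RW=1,US=1,PS=0
  L2 @0x2E[25] → 0x2F007  P=1,RW=1,US=1,PS=0
  L3 @0x2F[19] → 0x33007  P=1,RW=1,US=1,PS=0
  ✓ 0x332FD  — 4 lookups
#3 VA=0x10382206CDD (w,user):
  L0 @0x18[2] → 0x37007  P=1,RW=1,US=1,PS=0
  L1 @0x37[14] → 0x3A007  P=1,RW=1,US=1,PS=0
  L2 @0x3A[17] → 0x3E007  P=1,RW=1,US=1,PS=0
  L3 @0x3E[6] → 0x42007  P=1,RW=1,US=1,PS=0
  ✓ 0x42CDD  — 4 lookups
#4 VA=0x30742218E60 (w,kernel):
  L0 @0x18[6] → 0x45007  P=1,RW=1,US=1,PS=0
  L1 @0x45[29] → 0x47007  P=1,RW=1,US=1,PS=0
  L2 @0x47[17] → 0x4A007  P=1,RW=1,US=1,PS=0
  L3 @0x4A[24] → 0x4C007  P=1,RW=1,US=1,PS=0
  ✓ 0x4CE60  — 4 lookups

Entries read for #2: 4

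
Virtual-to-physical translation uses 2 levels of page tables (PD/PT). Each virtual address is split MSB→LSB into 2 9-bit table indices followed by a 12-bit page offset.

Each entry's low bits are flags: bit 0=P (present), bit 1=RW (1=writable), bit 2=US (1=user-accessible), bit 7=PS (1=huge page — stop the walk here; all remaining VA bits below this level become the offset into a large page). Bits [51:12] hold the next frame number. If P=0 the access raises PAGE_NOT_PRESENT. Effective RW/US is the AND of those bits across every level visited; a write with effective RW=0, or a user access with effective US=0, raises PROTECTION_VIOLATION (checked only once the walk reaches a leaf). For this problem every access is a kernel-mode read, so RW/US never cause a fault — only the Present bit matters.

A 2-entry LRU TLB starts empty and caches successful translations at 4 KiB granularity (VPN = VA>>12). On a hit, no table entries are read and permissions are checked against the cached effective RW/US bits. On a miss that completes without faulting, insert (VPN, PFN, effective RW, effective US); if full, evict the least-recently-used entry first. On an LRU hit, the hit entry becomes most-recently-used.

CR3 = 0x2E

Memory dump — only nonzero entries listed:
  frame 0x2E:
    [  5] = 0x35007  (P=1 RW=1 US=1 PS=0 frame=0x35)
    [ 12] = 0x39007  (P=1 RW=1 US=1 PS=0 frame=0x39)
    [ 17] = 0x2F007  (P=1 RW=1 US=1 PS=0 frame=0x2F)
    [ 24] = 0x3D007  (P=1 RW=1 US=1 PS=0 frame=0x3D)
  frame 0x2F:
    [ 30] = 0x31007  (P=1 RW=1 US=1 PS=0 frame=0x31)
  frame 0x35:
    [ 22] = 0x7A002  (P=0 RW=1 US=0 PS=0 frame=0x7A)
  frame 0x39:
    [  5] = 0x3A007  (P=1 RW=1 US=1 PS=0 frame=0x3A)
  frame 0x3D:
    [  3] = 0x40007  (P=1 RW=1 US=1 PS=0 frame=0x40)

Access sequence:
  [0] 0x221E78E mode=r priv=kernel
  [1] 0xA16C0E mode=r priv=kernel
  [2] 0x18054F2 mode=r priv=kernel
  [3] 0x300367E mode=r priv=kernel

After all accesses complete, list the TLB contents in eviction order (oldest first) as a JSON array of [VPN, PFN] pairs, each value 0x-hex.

Walk each access:
#0 VA=0x221E78E (r,kernel):
  [0] read 0x2E idx=17: raw=0x2F007 flags P=1 W=1 U=1 S=0
  [1] read 0x2F idx=30: raw=0x31007 flags P=1 W=1 U=1 S=0
  → PA=0x3178E  (2 entries read)
#1 VA=0xA16C0E (r,kernel):
  [0] read 0x2E idx=5: raw=0x35007 flags P=1 W=1 U=1 S=0
  [1] read 0x35 idx=22: raw=0x7A002 flags P=0 W=1 U=0 S=0
  → PAGE_NOT_PRESENT  (2 entries read)
#2 VA=0x18054F2 (r,kernel):
  [0] read 0x2E idx=12: raw=0x39007 flags P=1 W=1 U=1 S=0
  [1] read 0x39 idx=5: raw=0x3A007 flags P=1 W=1 U=1 S=0
  → PA=0x3A4F2  (2 entries read)
#3 VA=0x300367E (r,kernel):
  [0] read 0x2E idx=24: raw=0x3D007 flags P=1 W=1 U=1 S=0
  [1] read 0x3D idx=3: raw=0x40007 flags P=1 W=1 U=1 S=0
  → PA=0x4067E  (2 entries read)

TLB: [["0x1805", "0x3A"], ["0x3003", "0x40"]]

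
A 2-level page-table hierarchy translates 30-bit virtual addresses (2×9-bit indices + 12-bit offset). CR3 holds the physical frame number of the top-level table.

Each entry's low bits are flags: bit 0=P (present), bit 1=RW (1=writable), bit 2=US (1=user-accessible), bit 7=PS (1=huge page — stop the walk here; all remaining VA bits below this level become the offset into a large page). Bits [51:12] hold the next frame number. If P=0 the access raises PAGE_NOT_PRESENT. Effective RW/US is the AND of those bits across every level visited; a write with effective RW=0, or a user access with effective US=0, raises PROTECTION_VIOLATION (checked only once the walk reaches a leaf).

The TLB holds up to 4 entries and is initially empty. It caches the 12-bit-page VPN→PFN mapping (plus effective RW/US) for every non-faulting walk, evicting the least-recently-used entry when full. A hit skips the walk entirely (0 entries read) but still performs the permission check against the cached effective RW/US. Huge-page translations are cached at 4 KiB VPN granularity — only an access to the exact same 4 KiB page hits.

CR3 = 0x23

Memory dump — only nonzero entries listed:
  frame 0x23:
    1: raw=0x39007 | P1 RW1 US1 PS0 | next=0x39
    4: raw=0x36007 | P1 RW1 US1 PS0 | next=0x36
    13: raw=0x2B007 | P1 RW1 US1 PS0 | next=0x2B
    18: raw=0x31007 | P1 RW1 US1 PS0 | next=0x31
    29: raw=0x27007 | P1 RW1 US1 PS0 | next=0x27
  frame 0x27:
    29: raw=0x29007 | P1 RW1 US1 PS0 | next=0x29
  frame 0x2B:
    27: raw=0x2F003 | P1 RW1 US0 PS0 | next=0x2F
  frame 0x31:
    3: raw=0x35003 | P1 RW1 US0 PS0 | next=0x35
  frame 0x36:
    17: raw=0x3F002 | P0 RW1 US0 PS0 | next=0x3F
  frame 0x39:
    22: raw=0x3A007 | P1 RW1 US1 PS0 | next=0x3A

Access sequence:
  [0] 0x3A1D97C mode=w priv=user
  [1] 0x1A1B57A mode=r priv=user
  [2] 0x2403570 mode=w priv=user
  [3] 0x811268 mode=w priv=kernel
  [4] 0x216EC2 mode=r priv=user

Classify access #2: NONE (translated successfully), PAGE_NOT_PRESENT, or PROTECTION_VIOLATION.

Per-access translation:
#0 VA=0x3A1D97C (w,user):
  L0 @0x23[29] → 0x27007  P=1,RW=1,US=1,PS=0
  L1 @0x27[29] → 0x29007  P=1,RW=1,US=1,PS=0
  ✓ 0x2997C  — 2 lookups
#1 VA=0x1A1B57A (r,user):
  L0 @0x23[13] → 0x2B007  P=1,RW=1,US=1,PS=0
  L1 @0x2B[27] → 0x2F003  P=1,RW=1,US=0,PS=0
  → PROTECTION_VIOLATION  (2 entries read)
#2 VA=0x2403570 (w,user):
  L0 @0x23[18] → 0x31007  P=1,RW=1,US=1,PS=0
  L1 @0x31[3] → 0x35003  P=1,RW=1,US=0,PS=0
  → PROTECTION_VIOLATION  (2 entries read)
#3 VA=0x811268 (w,kernel):
  L0 @0x23[4] → 0x36007  P=1,RW=1,US=1,PS=0
  L1 @0x36[17] → 0x3F002  P=0,RW=1,US=0,PS=0
  → PAGE_NOT_PRESENT  (2 entries read)
#4 VA=0x216EC2 (r,user):
  L0 @0x23[1] → 0x39007  P=1,RW=1,US=1,PS=0
  L1 @0x39[22] → 0x3A007  P=1,RW=1,US=1,PS=0
  ✓ 0x3AEC2  — 2 lookups

Access #2 fault: PROTECTION_VIOLATION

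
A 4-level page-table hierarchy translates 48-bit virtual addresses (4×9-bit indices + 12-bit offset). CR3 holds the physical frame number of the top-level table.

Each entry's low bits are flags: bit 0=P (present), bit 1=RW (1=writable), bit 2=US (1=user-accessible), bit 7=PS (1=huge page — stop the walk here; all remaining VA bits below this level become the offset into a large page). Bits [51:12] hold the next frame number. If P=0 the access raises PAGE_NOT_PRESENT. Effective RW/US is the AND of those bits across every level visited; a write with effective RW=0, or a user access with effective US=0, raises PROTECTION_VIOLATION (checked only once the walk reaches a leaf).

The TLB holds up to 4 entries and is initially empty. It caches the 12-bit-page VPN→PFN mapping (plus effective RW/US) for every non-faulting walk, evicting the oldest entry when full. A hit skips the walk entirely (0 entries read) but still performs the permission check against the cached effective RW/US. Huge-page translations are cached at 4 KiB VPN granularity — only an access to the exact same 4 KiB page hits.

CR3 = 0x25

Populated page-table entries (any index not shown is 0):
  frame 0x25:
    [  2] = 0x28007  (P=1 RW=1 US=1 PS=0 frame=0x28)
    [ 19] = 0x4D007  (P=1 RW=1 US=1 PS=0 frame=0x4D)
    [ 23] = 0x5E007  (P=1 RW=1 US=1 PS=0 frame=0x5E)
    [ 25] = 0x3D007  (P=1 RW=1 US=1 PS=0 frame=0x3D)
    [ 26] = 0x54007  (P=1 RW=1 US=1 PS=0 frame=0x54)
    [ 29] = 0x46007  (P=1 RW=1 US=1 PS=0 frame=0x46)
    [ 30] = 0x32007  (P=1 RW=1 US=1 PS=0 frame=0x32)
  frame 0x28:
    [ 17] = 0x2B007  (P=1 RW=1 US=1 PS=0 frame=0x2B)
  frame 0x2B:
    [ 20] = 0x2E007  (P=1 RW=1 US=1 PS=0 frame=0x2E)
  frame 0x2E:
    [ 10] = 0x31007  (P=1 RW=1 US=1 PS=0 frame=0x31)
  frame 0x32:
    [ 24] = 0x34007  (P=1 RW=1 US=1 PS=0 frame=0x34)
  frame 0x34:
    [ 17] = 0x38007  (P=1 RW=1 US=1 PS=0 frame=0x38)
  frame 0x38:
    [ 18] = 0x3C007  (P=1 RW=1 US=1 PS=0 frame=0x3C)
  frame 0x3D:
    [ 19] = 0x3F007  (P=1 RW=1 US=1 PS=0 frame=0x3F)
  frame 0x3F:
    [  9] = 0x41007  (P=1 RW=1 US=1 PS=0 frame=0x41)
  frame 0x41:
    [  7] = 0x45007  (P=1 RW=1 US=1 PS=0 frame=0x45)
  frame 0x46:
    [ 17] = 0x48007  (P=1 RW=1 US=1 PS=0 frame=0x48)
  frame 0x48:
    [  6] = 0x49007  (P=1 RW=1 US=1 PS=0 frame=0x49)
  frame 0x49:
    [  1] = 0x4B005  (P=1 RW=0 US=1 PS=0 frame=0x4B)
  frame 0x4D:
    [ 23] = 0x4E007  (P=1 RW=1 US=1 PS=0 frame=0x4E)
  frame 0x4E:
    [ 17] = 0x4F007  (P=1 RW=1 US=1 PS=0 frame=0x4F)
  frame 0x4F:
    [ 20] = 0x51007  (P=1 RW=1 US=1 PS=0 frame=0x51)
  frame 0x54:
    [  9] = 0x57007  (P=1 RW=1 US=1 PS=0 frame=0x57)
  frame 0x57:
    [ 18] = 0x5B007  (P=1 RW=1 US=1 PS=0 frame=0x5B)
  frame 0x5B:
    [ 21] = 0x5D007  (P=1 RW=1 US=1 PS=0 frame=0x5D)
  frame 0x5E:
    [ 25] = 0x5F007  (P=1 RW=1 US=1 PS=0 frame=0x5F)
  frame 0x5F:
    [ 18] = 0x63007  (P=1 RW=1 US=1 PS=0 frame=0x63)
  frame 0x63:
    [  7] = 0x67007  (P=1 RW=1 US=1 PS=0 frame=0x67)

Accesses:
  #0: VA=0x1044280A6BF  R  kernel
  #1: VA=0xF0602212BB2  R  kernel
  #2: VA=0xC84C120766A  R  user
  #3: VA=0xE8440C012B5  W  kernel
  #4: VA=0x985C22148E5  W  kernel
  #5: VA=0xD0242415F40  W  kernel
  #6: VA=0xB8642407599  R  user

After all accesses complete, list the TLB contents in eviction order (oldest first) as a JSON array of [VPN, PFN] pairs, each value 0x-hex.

Per-access translation:
#0 VA=0x1044280A6BF (r,kernel):
  L0 @0x25[2] → 0x28007  P=1,RW=1,US=1,PS=0
  L1 @0x28[17] → 0x2B007  P=1,RW=1,US=1,PS=0
  L2 @0x2B[20] → 0x2E007  P=1,RW=1,US=1,PS=0
  L3 @0x2E[10] → 0x31007  P=1,RW=1,US=1,PS=0
  ✓ 0x316BF  — 4 lookups
#1 VA=0xF0602212BB2 (r,kernel):
  L0 @0x25[30] → 0x32007  P=1,RW=1,US=1,PS=0
  L1 @0x32[24] → 0x34007  P=1,RW=1,US=1,PS=0
  L2 @0x34[17] → 0x38007  P=1,RW=1,US=1,PS=0
  L3 @0x38[18] → 0x3C007  P=1,RW=1,US=1,PS=0
  ✓ 0x3CBB2  — 4 lookups
#2 VA=0xC84C120766A (r,user):
  L0 @0x25[25] → 0x3D007  P=1,RW=1,US=1,PS=0
  L1 @0x3D[19] → 0x3F007  P=1,RW=1,US=1,PS=0
  L2 @0x3F[9] → 0x41007  P=1,RW=1,US=1,PS=0
  L3 @0x41[7] → 0x45007  P=1,RW=1,US=1,PS=0
  ✓ 0x4566A  — 4 lookups
#3 VA=0xE8440C012B5 (w,kernel):
  L0 @0x25[29] → 0x46007  P=1,RW=1,US=1,PS=0
  L1 @0x46[17] → 0x48007  P=1,RW=1,US=1,PS=0
  L2 @0x48[6] → 0x49007  P=1,RW=1,US=1,PS=0
  L3 @0x49[1] → 0x4B005  P=1,RW=0,US=1,PS=0
  ✗ PROTECTION_VIOLATION  [4 reads]
#4 VA=0x985C22148E5 (w,kernel):
  L0 @0x25[19] → 0x4D007  P=1,RW=1,US=1,PS=0
  L1 @0x4D[23] → 0x4E007  P=1,RW=1,US=1,PS=0
  L2 @0x4E[17] → 0x4F007  P=1,RW=1,US=1,PS=0
  L3 @0x4F[20] → 0x51007  P=1,RW=1,US=1,PS=0
  ✓ 0x518E5  — 4 lookups
#5 VA=0xD0242415F40 (w,kernel):
  L0 @0x25[26] → 0x54007  P=1,RW=1,US=1,PS=0
  L1 @0x54[9] → 0x57007  P=1,RW=1,US=1,PS=0
  L2 @0x57[18] → 0x5B007  P=1,RW=1,US=1,PS=0
  L3 @0x5B[21] → 0x5D007  P=1,RW=1,US=1,PS=0
  ✓ 0x5DF40  — 4 lookups
#6 VA=0xB8642407599 (r,user):
  L0 @0x25[23] → 0x5E007  P=1,RW=1,US=1,PS=0
  L1 @0x5E[25] → 0x5F007  P=1,RW=1,US=1,PS=0
  L2 @0x5F[18] → 0x63007  P=1,RW=1,US=1,PS=0
  L3 @0x63[7] → 0x67007  P=1,RW=1,US=1,PS=0
  ✓ 0x67599  — 4 lookups

TLB: [["0xC84C1207", "0x45"], ["0x985C2214", "0x51"], ["0xD0242415", "0x5D"], ["0xB8642407", "0x67"]]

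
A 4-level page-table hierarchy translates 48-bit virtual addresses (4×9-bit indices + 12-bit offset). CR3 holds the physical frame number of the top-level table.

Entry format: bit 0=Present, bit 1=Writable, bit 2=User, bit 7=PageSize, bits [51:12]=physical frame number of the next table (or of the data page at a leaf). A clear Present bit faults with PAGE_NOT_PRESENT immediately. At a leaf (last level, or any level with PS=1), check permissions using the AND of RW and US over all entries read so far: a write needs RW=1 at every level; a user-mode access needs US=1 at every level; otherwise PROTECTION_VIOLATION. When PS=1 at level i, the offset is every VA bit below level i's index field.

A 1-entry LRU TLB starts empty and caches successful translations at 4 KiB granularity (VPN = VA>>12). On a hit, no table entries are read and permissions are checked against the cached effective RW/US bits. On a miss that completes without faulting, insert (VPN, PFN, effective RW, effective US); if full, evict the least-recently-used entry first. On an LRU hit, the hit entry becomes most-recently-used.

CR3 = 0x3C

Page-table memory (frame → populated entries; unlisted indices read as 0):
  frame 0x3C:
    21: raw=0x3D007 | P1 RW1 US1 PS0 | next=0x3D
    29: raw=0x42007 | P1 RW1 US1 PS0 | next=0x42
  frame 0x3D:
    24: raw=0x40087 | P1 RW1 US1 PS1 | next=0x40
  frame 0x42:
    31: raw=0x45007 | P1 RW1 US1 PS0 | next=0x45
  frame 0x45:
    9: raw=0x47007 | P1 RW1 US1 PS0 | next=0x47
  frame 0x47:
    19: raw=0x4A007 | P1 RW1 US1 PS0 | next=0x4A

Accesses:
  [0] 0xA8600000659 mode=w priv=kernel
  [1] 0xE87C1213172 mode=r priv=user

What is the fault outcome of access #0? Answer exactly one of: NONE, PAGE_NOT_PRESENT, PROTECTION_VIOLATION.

Trace:
#0 VA=0xA8600000659 (w,kernel):
  L0 @0x3C[21] → 0x3D007  P=1,RW=1,US=1,PS=0
  L1 @0x3D[24] → 0x40087  P=1,RW=1,US=1,PS=1
  → PA=0x40659 (huge @L1)  (2 entries read)
#1 VA=0xE87C1213172 (r,user):
  L0 @0x3C[29] → 0x42007  P=1,RW=1,US=1,PS=0
  L1 @0x42[31] → 0x45007  P=1,RW=1,US=1,PS=0
  L2 @0x45[9] → 0x47007  P=1,RW=1,US=1,PS=0
  L3 @0x47[19] → 0x4A007  P=1,RW=1,US=1,PS=0
  → PA=0x4A172  (4 entries read)

Access #0 fault: NONE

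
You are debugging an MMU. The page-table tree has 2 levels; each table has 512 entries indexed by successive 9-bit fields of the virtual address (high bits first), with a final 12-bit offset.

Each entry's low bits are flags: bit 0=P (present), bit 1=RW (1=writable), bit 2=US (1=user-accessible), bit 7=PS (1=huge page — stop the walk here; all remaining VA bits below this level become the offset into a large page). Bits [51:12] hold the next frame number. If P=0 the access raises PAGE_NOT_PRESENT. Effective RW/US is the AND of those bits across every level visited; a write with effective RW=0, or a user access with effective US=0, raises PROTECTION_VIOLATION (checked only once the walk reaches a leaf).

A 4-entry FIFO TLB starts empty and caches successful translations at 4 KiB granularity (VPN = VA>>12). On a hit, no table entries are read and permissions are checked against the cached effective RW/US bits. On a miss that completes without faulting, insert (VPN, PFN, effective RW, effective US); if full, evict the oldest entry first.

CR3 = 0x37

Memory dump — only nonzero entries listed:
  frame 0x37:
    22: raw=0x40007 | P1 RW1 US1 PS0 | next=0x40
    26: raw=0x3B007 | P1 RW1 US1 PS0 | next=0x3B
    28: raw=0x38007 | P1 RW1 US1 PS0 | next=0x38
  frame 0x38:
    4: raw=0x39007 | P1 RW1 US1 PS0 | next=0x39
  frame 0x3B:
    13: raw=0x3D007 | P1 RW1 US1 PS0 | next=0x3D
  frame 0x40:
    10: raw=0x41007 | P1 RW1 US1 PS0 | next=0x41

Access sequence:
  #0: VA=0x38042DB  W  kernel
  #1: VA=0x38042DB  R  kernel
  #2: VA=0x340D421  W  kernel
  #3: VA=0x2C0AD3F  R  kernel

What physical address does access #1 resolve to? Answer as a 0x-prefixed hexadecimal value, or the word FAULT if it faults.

Trace:
#0 VA=0x38042DB (w,kernel):
  lvl0: tbl 0x37, slot 28 ⇒ 0x38007 (P1/RW1/US1/PS0)
  lvl1: tbl 0x38, slot 4 ⇒ 0x39007 (P1/RW1/US1/PS0)
  → PA=0x392DB  (2 entries read)
#1 VA=0x38042DB (r,kernel):
  TLB hit vpn=0x3804 → PA=0x392DB
#2 VA=0x340D421 (w,kernel):
  lvl0: tbl 0x37, slot 26 ⇒ 0x3B007 (P1/RW1/US1/PS0)
  lvl1: tbl 0x3B, slot 13 ⇒ 0x3D007 (P1/RW1/US1/PS0)
  → PA=0x3D421  (2 entries read)
#3 VA=0x2C0AD3F (r,kernel):
  lvl0: tbl 0x37, slot 22 ⇒ 0x40007 (P1/RW1/US1/PS0)
  lvl1: tbl 0x40, slot 10 ⇒ 0x41007 (P1/RW1/US1/PS0)
  → PA=0x41D3F  (2 entries read)

Access #1 PA: 0x392DB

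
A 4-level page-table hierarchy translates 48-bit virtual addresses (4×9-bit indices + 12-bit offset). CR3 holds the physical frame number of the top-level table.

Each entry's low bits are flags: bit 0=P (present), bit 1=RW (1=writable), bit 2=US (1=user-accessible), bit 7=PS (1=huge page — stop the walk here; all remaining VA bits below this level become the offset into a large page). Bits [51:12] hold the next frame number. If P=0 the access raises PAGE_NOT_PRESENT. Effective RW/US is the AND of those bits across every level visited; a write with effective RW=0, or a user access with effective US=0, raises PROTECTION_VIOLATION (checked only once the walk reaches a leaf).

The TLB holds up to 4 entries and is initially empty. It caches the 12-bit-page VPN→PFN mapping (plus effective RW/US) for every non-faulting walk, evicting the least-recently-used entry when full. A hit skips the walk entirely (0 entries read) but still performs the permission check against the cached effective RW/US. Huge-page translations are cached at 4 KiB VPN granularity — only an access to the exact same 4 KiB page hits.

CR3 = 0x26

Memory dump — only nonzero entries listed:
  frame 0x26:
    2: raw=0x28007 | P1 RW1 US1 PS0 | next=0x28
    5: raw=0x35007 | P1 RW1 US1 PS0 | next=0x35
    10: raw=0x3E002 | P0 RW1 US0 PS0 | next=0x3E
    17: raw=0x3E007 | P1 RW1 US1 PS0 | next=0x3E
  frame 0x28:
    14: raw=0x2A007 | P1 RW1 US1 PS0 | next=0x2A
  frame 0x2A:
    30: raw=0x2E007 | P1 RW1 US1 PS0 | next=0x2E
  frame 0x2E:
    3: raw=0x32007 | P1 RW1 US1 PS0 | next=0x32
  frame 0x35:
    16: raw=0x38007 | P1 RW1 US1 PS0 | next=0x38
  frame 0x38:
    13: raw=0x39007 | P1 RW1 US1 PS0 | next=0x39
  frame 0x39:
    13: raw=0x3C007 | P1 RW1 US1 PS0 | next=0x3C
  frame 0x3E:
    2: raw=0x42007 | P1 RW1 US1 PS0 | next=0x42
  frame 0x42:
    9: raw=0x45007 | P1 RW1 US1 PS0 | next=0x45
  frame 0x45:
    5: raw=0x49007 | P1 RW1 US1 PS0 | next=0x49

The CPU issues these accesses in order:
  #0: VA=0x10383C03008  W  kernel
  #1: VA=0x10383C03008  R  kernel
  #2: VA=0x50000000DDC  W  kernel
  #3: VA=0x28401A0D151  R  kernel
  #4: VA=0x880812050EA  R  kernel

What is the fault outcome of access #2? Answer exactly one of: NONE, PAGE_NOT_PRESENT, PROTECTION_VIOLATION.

Per-access translation:
#0 VA=0x10383C03008 (w,kernel):
  lvl0: tbl 0x26, slot 2 ⇒ 0x28007 (P1/RW1/US1/PS0)
  lvl1: tbl 0x28, slot 14 ⇒ 0x2A007 (P1/RW1/US1/PS0)
  lvl2: tbl 0x2A, slot 30 ⇒ 0x2E007 (P1/RW1/US1/PS0)
  lvl3: tbl 0x2E, slot 3 ⇒ 0x32007 (P1/RW1/US1/PS0)
  ⇒ phys 0x32008  [4 reads]
#1 VA=0x10383C03008 (r,kernel):
  TLB hit vpn=0x10383C03 → PA=0x32008
#2 VA=0x50000000DDC (w,kernel):
  lvl0: tbl 0x26, slot 10 ⇒ 0x3E002 (P0/RW1/US0/PS0)
  ✗ PAGE_NOT_PRESENT  [1 reads]
#3 VA=0x28401A0D151 (r,kernel):
  lvl0: tbl 0x26, slot 5 ⇒ 0x35007 (P1/RW1/US1/PS0)
  lvl1: tbl 0x35, slot 16 ⇒ 0x38007 (P1/RW1/US1/PS0)
  lvl2: tbl 0x38, slot 13 ⇒ 0x39007 (P1/RW1/US1/PS0)
  lvl3: tbl 0x39, slot 13 ⇒ 0x3C007 (P1/RW1/US1/PS0)
  ⇒ phys 0x3C151  [4 reads]
#4 VA=0x880812050EA (r,kernel):
  lvl0: tbl 0x26, slot 17 ⇒ 0x3E007 (P1/RW1/US1/PS0)
  lvl1: tbl 0x3E, slot 2 ⇒ 0x42007 (P1/RW1/US1/PS0)
  lvl2: tbl 0x42, slot 9 ⇒ 0x45007 (P1/RW1/US1/PS0)
  lvl3: tbl 0x45, slot 5 ⇒ 0x49007 (P1/RW1/US1/PS0)
  ⇒ phys 0x490EA  [4 reads]

Access #2 fault: PAGE_NOT_PRESENT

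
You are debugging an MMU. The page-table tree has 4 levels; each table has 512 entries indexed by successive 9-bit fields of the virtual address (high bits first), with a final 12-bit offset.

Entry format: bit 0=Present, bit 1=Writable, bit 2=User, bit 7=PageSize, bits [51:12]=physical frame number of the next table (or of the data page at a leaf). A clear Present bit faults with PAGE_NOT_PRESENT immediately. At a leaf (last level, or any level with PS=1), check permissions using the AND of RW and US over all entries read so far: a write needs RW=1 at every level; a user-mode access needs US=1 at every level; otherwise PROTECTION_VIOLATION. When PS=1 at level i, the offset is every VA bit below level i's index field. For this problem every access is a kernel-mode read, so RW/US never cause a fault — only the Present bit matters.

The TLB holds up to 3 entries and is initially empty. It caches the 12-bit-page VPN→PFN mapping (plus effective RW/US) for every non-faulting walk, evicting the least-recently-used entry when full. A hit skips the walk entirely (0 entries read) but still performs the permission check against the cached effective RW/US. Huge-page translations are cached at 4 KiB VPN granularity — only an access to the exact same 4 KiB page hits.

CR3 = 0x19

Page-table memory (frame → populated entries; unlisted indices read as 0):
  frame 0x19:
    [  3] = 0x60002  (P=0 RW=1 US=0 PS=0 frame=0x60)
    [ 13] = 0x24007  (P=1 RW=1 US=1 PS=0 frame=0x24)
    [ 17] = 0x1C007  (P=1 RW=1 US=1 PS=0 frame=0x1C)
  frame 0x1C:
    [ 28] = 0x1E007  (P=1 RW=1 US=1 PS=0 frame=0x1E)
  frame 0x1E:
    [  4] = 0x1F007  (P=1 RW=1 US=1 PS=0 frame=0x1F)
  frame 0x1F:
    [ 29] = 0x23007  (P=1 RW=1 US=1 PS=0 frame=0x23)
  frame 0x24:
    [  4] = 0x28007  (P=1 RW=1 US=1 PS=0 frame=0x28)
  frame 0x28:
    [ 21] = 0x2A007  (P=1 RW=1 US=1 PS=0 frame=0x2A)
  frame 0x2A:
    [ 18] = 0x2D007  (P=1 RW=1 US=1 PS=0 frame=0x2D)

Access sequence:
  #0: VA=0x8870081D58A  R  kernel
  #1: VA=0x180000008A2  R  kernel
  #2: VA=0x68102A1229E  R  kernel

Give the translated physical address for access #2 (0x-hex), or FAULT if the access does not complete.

Per-access translation:
#0 VA=0x8870081D58A (r,kernel):
  lvl0: tbl 0x19, slot 17 ⇒ 0x1C007 (P1/RW1/US1/PS0)
  lvl1: tbl 0x1C, slot 28 ⇒ 0x1E007 (P1/RW1/US1/PS0)
  lvl2: tbl 0x1E, slot 4 ⇒ 0x1F007 (P1/RW1/US1/PS0)
  lvl3: tbl 0x1F, slot 29 ⇒ 0x23007 (P1/RW1/US1/PS0)
  ⇒ phys 0x2358A  [4 reads]
#1 VA=0x180000008A2 (r,kernel):
  lvl0: tbl 0x19, slot 3 ⇒ 0x60002 (P0/RW1/US0/PS0)
  ✗ PAGE_NOT_PRESENT  [1 reads]
#2 VA=0x68102A1229E (r,kernel):
  lvl0: tbl 0x19, slot 13 ⇒ 0x24007 (P1/RW1/US1/PS0)
  lvl1: tbl 0x24, slot 4 ⇒ 0x28007 (P1/RW1/US1/PS0)
  lvl2: tbl 0x28, slot 21 ⇒ 0x2A007 (P1/RW1/US1/PS0)
  lvl3: tbl 0x2A, slot 18 ⇒ 0x2D007 (P1/RW1/US1/PS0)
  ⇒ phys 0x2D29E  [4 reads]

Access #2 PA: 0x2D29E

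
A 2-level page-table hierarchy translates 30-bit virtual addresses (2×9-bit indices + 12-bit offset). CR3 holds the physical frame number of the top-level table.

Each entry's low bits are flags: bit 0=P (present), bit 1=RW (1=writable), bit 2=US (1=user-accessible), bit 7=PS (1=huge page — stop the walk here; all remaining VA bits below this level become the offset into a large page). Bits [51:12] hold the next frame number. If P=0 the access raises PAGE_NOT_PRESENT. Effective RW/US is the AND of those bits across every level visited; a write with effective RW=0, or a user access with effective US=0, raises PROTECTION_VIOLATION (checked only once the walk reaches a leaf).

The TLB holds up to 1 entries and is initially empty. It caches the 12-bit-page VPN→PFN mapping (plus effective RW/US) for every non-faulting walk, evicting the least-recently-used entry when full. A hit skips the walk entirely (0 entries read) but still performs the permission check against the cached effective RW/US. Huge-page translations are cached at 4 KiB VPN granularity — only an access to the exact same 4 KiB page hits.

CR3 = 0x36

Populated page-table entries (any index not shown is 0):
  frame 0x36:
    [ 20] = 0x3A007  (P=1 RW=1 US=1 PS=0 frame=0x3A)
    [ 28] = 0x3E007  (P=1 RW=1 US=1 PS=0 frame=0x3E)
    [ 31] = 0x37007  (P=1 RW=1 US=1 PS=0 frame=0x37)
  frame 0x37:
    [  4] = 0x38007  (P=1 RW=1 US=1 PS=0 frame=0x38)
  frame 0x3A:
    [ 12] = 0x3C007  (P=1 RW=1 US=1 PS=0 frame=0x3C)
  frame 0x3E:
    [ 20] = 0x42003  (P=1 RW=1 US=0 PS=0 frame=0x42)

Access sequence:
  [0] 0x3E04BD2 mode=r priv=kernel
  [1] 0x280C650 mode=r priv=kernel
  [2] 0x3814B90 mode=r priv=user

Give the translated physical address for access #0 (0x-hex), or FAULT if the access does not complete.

Per-access translation:
#0 VA=0x3E04BD2 (r,kernel):
  L0 @0x36[31] → 0x37007  P=1,RW=1,US=1,PS=0
  L1 @0x37[4] → 0x38007  P=1,RW=1,US=1,PS=0
  → PA=0x38BD2  (2 entries read)
#1 VA=0x280C650 (r,kernel):
  L0 @0x36[20] → 0x3A007  P=1,RW=1,US=1,PS=0
  L1 @0x3A[12] → 0x3C007  P=1,RW=1,US=1,PS=0
  → PA=0x3C650  (2 entries read)
#2 VA=0x3814B90 (r,user):
  L0 @0x36[28] → 0x3E007  P=1,RW=1,US=1,PS=0
  L1 @0x3E[20] → 0x42003  P=1,RW=1,US=0,PS=0
  → PROTECTION_VIOLATION  (2 entries read)

Access #0 PA: 0x38BD2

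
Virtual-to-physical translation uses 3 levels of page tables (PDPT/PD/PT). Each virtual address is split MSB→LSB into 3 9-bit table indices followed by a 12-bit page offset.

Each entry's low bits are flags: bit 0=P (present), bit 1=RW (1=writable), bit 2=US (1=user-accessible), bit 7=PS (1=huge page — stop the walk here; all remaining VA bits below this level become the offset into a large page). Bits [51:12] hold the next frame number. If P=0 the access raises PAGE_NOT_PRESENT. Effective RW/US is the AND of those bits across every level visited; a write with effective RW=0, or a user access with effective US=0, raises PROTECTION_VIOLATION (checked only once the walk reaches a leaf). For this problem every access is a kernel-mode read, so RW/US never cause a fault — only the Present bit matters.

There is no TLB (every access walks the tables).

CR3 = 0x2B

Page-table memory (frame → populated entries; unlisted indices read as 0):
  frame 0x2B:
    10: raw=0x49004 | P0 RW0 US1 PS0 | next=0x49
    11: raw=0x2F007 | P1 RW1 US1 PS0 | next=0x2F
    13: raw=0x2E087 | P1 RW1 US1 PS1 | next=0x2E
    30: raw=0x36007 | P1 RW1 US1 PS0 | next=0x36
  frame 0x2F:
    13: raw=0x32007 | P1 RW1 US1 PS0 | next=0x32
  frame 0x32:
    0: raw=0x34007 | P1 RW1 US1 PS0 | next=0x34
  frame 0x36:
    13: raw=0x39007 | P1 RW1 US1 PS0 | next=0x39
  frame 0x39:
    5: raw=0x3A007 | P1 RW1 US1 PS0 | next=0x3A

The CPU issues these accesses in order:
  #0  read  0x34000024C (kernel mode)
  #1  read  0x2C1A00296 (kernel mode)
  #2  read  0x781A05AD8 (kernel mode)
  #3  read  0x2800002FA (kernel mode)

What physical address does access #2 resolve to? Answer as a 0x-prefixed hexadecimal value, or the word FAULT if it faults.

Trace:
#0 VA=0x34000024C (r,kernel):
  L0 @0x2B[13] → 0x2E087  P=1,RW=1,US=1,PS=1
  → PA=0x2E24C (huge @L0)  (1 entries read)
#1 VA=0x2C1A00296 (r,kernel):
  L0 @0x2B[11] → 0x2F007  P=1,RW=1,US=1,PS=0
  L1 @0x2F[13] → 0x32007  P=1,RW=1,US=1,PS=0
  L2 @0x32[0] → 0x34007  P=1,RW=1,US=1,PS=0
  → PA=0x34296  (3 entries read)
#2 VA=0x781A05AD8 (r,kernel):
  L0 @0x2B[30] → 0x36007  P=1,RW=1,US=1,PS=0
  L1 @0x36[13] → 0x39007  P=1,RW=1,US=1,PS=0
  L2 @0x39[5] → 0x3A007  P=1,RW=1,US=1,PS=0
  → PA=0x3AAD8  (3 entries read)
#3 VA=0x2800002FA (r,kernel):
  L0 @0x2B[10] → 0x49004  P=0,RW=0,US=1,PS=0
  ✗ PAGE_NOT_PRESENT  [1 reads]

Access #2 PA: 0x3AAD8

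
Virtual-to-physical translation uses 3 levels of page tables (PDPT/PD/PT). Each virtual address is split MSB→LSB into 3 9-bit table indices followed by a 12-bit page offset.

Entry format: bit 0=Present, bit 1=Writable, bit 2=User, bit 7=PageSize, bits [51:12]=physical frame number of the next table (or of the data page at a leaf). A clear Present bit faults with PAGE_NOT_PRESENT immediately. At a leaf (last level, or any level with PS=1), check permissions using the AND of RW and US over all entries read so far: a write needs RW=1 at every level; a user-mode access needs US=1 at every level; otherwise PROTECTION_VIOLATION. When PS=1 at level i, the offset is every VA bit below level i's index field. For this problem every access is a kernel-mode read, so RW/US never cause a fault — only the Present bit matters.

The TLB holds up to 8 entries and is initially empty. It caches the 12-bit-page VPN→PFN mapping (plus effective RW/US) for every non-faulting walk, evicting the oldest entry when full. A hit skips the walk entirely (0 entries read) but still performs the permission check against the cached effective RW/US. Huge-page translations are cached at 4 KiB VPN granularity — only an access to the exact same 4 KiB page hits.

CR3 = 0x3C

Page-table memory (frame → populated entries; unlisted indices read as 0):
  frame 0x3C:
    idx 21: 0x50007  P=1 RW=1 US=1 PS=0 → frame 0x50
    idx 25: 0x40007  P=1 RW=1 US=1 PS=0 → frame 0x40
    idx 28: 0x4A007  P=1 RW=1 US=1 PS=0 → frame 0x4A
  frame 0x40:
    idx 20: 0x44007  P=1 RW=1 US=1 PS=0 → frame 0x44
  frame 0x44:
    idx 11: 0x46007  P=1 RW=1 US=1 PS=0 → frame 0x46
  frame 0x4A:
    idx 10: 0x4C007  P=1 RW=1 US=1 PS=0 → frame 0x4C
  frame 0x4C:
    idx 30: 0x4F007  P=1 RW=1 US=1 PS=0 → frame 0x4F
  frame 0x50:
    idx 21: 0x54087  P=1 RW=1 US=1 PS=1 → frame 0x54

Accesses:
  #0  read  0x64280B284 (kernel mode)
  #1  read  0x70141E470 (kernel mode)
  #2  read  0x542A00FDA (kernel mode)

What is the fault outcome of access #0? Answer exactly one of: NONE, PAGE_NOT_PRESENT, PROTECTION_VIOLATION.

Walk each access:
#0 VA=0x64280B284 (r,kernel):
  [0] read 0x3C idx=25: raw=0x40007 flags P=1 W=1 U=1 S=0
  [1] read 0x40 idx=20: raw=0x44007 flags P=1 W=1 U=1 S=0
  [2] read 0x44 idx=11: raw=0x46007 flags P=1 W=1 U=1 S=0
  → PA=0x46284  (3 entries read)
#1 VA=0x70141E470 (r,kernel):
  [0] read 0x3C idx=28: raw=0x4A007 flags P=1 W=1 U=1 S=0
  [1] read 0x4A idx=10: raw=0x4C007 flags P=1 W=1 U=1 S=0
  [2] read 0x4C idx=30: raw=0x4F007 flags P=1 W=1 U=1 S=0
  → PA=0x4F470  (3 entries read)
#2 VA=0x542A00FDA (r,kernel):
  [0] read 0x3C idx=21: raw=0x50007 flags P=1 W=1 U=1 S=0
  [1] read 0x50 idx=21: raw=0x54087 flags P=1 W=1 U=1 S=1
  → PA=0x54FDA (huge @L1)  (2 entries read)

Access #0 fault: NONE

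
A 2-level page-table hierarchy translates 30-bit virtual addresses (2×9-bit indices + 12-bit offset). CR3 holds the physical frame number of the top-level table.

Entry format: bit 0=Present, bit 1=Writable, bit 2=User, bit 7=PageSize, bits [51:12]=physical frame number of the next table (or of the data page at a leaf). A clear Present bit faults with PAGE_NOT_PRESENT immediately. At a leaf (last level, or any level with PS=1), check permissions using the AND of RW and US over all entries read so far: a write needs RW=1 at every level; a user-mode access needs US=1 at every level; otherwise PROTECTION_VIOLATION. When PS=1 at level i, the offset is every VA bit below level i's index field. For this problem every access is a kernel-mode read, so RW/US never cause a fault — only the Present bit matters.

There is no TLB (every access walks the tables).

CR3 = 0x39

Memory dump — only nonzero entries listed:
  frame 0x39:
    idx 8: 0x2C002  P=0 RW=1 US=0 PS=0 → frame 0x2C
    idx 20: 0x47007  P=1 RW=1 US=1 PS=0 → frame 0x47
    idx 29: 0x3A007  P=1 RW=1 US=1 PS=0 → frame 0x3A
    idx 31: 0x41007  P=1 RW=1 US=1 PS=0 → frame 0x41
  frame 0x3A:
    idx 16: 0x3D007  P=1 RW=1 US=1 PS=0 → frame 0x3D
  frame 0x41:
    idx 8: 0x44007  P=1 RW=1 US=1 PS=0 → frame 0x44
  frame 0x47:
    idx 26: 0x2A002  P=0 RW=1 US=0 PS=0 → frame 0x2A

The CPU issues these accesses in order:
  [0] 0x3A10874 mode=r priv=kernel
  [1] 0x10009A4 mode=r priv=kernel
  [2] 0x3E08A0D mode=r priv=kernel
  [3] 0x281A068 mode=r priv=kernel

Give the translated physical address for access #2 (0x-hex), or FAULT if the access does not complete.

Trace:
#0 VA=0x3A10874 (r,kernel):
  [0] read 0x39 idx=29: raw=0x3A007 flags P=1 W=1 U=1 S=0
  [1] read 0x3A idx=16: raw=0x3D007 flags P=1 W=1 U=1 S=0
  → PA=0x3D874  (2 entries read)
#1 VA=0x10009A4 (r,kernel):
  [0] read 0x39 idx=8: raw=0x2C002 flags P=0 W=1 U=0 S=0
  ✗ PAGE_NOT_PRESENT  [1 reads]
#2 VA=0x3E08A0D (r,kernel):
  [0] read 0x39 idx=31: raw=0x41007 flags P=1 W=1 U=1 S=0
  [1] read 0x41 idx=8: raw=0x44007 flags P=1 W=1 U=1 S=0
  → PA=0x44A0D  (2 entries read)
#3 VA=0x281A068 (r,kernel):
  [0] read 0x39 idx=20: raw=0x47007 flags P=1 W=1 U=1 S=0
  [1] read 0x47 idx=26: raw=0x2A002 flags P=0 W=1 U=0 S=0
  ✗ PAGE_NOT_PRESENT  [2 reads]

Access #2 PA: 0x44A0D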